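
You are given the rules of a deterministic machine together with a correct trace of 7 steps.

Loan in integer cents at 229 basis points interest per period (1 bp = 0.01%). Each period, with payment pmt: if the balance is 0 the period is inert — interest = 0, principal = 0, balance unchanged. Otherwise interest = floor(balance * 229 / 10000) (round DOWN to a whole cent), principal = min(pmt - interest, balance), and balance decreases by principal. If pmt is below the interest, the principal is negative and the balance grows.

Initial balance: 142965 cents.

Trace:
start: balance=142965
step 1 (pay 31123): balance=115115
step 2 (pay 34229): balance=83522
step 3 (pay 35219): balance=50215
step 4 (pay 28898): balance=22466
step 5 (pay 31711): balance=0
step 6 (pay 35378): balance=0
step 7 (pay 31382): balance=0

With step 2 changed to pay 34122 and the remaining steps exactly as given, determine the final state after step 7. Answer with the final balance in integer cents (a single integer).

0

(re-executing from step 2 with the substitution; state before step 2: balance=115115)
step 2 (pay 34122): balance=83629
step 3 (pay 35219): balance=50325
step 4 (pay 28898): balance=22579
step 5 (pay 31711): balance=0
step 6 (pay 35378): balance=0
step 7 (pay 31382): balance=0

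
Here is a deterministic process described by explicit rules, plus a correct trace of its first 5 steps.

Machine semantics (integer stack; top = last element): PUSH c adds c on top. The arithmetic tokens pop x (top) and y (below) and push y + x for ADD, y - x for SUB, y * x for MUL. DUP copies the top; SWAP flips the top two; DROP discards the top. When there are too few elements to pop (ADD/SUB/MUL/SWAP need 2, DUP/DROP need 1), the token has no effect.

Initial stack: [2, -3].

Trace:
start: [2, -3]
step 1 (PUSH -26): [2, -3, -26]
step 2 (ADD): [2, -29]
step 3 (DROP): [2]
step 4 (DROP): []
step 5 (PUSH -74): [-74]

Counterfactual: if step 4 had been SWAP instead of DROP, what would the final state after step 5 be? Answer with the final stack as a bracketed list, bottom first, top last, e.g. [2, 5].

(re-executing from step 4 with the substitution; state before step 4: [2])
step 4 (SWAP): [2]
step 5 (PUSH -74): [2, -74]

[2, -74]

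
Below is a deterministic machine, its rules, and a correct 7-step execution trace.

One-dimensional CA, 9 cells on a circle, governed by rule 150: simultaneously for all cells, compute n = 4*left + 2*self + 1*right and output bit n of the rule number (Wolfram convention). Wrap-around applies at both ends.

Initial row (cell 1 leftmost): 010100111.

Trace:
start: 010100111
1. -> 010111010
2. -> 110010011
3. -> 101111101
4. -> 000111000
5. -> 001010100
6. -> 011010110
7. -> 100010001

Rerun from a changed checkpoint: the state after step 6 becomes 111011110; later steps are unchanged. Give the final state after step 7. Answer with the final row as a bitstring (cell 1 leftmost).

state after step 6 := 111011110
7. -> 010001100

010001100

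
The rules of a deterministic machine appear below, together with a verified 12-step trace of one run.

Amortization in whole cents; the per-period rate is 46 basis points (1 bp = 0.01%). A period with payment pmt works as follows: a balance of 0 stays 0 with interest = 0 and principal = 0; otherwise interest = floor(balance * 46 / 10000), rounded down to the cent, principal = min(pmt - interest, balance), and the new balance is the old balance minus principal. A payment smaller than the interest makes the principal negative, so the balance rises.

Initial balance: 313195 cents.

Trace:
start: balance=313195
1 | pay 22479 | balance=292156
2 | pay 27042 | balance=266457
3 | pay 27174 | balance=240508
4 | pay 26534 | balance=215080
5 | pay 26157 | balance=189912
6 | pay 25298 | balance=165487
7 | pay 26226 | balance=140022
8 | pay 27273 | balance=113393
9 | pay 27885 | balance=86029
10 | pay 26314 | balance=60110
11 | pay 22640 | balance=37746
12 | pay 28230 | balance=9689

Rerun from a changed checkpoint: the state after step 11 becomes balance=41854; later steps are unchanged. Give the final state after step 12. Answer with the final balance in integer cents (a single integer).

state after step 11 := balance=41854
12 | pay 28230 | balance=13816

13816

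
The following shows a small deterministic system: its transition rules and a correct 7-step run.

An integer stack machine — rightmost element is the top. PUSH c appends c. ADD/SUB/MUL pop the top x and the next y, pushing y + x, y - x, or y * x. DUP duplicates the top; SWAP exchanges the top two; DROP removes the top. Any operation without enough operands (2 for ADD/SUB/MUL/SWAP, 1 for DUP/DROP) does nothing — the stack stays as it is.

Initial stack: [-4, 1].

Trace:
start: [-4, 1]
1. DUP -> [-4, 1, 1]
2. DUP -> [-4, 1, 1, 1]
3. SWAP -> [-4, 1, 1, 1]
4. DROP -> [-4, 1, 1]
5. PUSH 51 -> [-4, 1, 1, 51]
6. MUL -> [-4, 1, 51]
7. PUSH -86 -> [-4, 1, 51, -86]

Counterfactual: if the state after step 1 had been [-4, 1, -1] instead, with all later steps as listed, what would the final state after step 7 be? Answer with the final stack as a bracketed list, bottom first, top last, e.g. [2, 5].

state after step 1 := [-4, 1, -1]
2. DUP -> [-4, 1, -1, -1]
3. SWAP -> [-4, 1, -1, -1]
4. DROP -> [-4, 1, -1]
5. PUSH 51 -> [-4, 1, -1, 51]
6. MUL -> [-4, 1, -51]
7. PUSH -86 -> [-4, 1, -51, -86]

[-4, 1, -51, -86]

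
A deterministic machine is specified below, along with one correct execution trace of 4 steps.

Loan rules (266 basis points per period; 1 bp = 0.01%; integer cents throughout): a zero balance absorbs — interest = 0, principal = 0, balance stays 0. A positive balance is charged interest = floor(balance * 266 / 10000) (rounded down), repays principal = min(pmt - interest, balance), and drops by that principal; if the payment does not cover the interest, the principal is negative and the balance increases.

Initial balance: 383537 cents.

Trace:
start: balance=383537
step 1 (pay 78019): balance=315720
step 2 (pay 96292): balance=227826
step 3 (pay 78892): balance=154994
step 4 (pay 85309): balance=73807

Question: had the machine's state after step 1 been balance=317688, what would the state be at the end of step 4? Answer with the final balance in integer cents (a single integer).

75935

state after step 1 := balance=317688
step 2 (pay 96292): balance=229846
step 3 (pay 78892): balance=157067
step 4 (pay 85309): balance=75935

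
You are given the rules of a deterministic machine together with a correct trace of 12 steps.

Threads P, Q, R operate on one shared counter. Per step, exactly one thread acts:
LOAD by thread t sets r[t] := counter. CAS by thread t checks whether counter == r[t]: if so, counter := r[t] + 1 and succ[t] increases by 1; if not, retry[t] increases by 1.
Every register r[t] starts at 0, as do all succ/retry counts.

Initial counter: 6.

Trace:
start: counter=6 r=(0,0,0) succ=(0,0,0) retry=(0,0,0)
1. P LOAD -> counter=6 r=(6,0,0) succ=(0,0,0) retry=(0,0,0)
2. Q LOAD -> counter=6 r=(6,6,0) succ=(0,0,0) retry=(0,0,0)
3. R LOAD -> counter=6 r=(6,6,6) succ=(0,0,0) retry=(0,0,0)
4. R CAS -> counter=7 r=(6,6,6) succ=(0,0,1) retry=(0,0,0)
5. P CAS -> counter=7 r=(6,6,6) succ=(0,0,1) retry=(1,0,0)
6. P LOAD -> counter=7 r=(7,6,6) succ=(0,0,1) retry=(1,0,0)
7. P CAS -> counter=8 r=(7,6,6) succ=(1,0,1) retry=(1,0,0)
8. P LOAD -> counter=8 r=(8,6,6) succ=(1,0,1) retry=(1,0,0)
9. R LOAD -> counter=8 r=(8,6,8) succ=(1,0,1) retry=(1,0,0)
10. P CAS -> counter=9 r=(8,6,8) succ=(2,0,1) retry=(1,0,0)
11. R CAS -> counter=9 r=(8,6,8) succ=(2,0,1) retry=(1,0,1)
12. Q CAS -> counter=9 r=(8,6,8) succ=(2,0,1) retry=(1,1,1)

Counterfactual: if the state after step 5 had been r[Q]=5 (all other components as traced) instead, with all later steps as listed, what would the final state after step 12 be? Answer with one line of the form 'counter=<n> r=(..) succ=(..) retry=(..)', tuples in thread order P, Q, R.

counter=9 r=(8,5,8) succ=(2,0,1) retry=(1,1,1)

state after step 5 := counter=7 r=(6,5,6) succ=(0,0,1) retry=(1,0,0)
6. P LOAD -> counter=7 r=(7,5,6) succ=(0,0,1) retry=(1,0,0)
7. P CAS -> counter=8 r=(7,5,6) succ=(1,0,1) retry=(1,0,0)
8. P LOAD -> counter=8 r=(8,5,6) succ=(1,0,1) retry=(1,0,0)
9. R LOAD -> counter=8 r=(8,5,8) succ=(1,0,1) retry=(1,0,0)
10. P CAS -> counter=9 r=(8,5,8) succ=(2,0,1) retry=(1,0,0)
11. R CAS -> counter=9 r=(8,5,8) succ=(2,0,1) retry=(1,0,1)
12. Q CAS -> counter=9 r=(8,5,8) succ=(2,0,1) retry=(1,1,1)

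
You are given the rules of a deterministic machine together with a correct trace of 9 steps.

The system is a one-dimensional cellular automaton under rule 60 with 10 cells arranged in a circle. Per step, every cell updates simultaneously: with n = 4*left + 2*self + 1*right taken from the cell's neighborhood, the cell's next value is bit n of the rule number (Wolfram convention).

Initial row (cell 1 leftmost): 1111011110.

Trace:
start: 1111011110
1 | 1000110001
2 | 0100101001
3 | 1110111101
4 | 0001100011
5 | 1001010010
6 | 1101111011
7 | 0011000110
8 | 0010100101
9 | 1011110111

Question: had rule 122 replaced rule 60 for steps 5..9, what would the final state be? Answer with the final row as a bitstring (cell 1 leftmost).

1011110111

(re-executing steps 5..9 under rule 122; state before step 5: 0001100011)
5 | 1011110111
6 | 1110011100
7 | 1011110111
8 | 1110011100
9 | 1011110111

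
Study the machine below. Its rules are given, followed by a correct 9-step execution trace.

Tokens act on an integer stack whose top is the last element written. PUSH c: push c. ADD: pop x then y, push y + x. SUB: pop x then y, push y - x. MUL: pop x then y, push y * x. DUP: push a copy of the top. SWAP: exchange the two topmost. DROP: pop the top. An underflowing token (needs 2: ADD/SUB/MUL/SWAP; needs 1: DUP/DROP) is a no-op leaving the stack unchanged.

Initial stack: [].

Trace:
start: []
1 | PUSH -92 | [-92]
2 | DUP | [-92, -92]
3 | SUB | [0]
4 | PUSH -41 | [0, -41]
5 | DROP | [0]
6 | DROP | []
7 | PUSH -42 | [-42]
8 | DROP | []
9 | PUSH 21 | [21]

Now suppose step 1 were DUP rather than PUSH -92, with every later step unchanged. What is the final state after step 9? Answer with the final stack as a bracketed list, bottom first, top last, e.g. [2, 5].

(re-executing from step 1 with the substitution; state before step 1: [])
1 | DUP | []
2 | DUP | []
3 | SUB | []
4 | PUSH -41 | [-41]
5 | DROP | []
6 | DROP | []
7 | PUSH -42 | [-42]
8 | DROP | []
9 | PUSH 21 | [21]

[21]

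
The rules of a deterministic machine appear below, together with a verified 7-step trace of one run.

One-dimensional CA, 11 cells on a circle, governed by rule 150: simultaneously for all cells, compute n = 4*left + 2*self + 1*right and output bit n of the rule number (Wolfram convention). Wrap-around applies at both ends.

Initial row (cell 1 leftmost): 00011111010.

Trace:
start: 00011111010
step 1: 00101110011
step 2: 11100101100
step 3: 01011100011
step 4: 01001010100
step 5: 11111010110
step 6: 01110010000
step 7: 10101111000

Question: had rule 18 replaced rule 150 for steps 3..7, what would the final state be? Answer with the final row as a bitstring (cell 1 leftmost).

00010000001

(re-executing steps 3..7 under rule 18; state before step 3: 11100101100)
step 3: 00011000011
step 4: 10100100100
step 5: 00011011011
step 6: 10100000000
step 7: 00010000001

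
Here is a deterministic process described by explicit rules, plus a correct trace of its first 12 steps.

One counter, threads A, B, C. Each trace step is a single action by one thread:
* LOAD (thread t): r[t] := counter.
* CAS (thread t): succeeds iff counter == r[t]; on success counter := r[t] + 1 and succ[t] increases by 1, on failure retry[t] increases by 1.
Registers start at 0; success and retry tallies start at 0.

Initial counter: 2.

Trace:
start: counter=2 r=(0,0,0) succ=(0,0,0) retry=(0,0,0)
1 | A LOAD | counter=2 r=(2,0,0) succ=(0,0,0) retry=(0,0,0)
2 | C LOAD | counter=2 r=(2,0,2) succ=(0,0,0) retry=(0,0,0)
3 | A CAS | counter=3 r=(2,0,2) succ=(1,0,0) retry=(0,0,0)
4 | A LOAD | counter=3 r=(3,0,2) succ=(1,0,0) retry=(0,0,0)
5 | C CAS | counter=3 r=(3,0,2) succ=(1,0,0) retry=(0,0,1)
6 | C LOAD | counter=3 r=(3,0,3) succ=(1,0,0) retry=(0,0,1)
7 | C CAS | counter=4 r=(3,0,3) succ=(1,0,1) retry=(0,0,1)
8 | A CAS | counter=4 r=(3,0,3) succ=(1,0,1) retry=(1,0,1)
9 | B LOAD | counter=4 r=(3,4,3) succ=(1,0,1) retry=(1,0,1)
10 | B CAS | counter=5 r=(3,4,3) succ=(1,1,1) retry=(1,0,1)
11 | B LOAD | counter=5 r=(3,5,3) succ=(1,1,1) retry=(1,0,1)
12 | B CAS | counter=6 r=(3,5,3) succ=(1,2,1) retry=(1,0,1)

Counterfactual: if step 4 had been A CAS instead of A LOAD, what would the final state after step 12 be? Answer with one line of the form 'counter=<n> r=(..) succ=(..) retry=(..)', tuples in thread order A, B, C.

(re-executing from step 4 with the substitution; state before step 4: counter=3 r=(2,0,2) succ=(1,0,0) retry=(0,0,0))
4 | A CAS | counter=3 r=(2,0,2) succ=(1,0,0) retry=(1,0,0)
5 | C CAS | counter=3 r=(2,0,2) succ=(1,0,0) retry=(1,0,1)
6 | C LOAD | counter=3 r=(2,0,3) succ=(1,0,0) retry=(1,0,1)
7 | C CAS | counter=4 r=(2,0,3) succ=(1,0,1) retry=(1,0,1)
8 | A CAS | counter=4 r=(2,0,3) succ=(1,0,1) retry=(2,0,1)
9 | B LOAD | counter=4 r=(2,4,3) succ=(1,0,1) retry=(2,0,1)
10 | B CAS | counter=5 r=(2,4,3) succ=(1,1,1) retry=(2,0,1)
11 | B LOAD | counter=5 r=(2,5,3) succ=(1,1,1) retry=(2,0,1)
12 | B CAS | counter=6 r=(2,5,3) succ=(1,2,1) retry=(2,0,1)

counter=6 r=(2,5,3) succ=(1,2,1) retry=(2,0,1)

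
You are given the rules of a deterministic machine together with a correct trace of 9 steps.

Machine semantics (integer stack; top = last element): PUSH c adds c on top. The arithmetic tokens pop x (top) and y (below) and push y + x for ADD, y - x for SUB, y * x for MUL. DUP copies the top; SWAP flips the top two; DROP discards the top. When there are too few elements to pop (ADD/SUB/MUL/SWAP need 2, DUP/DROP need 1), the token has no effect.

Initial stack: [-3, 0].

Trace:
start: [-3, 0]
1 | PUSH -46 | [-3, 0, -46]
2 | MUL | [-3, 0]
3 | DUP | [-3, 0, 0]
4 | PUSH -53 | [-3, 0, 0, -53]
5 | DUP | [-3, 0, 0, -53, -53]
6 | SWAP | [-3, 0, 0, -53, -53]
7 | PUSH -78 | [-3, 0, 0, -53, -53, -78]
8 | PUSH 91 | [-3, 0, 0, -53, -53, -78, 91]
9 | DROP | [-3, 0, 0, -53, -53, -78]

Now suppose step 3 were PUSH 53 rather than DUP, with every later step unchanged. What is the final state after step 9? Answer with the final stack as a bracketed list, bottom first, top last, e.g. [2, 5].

[-3, 0, 53, -53, -53, -78]

(re-executing from step 3 with the substitution; state before step 3: [-3, 0])
3 | PUSH 53 | [-3, 0, 53]
4 | PUSH -53 | [-3, 0, 53, -53]
5 | DUP | [-3, 0, 53, -53, -53]
6 | SWAP | [-3, 0, 53, -53, -53]
7 | PUSH -78 | [-3, 0, 53, -53, -53, -78]
8 | PUSH 91 | [-3, 0, 53, -53, -53, -78, 91]
9 | DROP | [-3, 0, 53, -53, -53, -78]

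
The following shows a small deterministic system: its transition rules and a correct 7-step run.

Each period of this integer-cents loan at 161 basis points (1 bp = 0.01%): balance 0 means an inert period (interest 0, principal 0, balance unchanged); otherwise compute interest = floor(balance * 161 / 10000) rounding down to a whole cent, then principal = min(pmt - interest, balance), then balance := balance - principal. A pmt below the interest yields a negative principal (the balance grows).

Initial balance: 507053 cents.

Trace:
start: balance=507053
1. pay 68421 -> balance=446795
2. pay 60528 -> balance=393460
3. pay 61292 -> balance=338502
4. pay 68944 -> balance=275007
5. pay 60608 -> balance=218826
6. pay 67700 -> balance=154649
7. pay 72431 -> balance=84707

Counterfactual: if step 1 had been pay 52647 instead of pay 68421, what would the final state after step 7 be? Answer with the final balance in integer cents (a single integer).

(re-executing from step 1 with the substitution; state before step 1: balance=507053)
1. pay 52647 -> balance=462569
2. pay 60528 -> balance=409488
3. pay 61292 -> balance=354788
4. pay 68944 -> balance=291556
5. pay 60608 -> balance=235642
6. pay 67700 -> balance=171735
7. pay 72431 -> balance=102068

102068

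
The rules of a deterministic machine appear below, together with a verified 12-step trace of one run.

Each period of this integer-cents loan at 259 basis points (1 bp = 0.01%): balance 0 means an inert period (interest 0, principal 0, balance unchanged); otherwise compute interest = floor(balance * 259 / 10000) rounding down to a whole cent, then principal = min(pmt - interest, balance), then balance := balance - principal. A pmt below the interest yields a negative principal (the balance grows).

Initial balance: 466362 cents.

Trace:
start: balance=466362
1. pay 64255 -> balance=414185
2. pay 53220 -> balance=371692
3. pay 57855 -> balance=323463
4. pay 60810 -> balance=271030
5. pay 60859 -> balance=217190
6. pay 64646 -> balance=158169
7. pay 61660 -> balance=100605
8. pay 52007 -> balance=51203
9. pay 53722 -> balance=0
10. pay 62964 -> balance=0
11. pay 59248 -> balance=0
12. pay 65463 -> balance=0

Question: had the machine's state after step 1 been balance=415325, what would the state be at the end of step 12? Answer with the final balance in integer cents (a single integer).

state after step 1 := balance=415325
2. pay 53220 -> balance=372861
3. pay 57855 -> balance=324663
4. pay 60810 -> balance=272261
5. pay 60859 -> balance=218453
6. pay 64646 -> balance=159464
7. pay 61660 -> balance=101934
8. pay 52007 -> balance=52567
9. pay 53722 -> balance=206
10. pay 62964 -> balance=0
11. pay 59248 -> balance=0
12. pay 65463 -> balance=0

0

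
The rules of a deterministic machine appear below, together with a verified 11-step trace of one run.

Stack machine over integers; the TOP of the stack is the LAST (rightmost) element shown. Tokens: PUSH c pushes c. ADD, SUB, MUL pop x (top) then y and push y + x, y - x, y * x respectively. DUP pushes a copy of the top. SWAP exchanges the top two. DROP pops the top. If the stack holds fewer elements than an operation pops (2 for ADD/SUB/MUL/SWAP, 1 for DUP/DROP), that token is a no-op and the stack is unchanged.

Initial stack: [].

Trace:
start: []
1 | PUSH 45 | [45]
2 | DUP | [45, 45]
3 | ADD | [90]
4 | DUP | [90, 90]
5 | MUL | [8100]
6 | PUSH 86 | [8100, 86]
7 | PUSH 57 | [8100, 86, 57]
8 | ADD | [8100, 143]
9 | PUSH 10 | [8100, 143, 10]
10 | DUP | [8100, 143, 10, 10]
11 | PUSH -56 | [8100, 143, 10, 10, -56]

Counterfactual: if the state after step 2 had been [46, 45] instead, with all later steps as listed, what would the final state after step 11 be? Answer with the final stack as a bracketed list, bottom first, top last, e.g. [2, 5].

[8281, 143, 10, 10, -56]

state after step 2 := [46, 45]
3 | ADD | [91]
4 | DUP | [91, 91]
5 | MUL | [8281]
6 | PUSH 86 | [8281, 86]
7 | PUSH 57 | [8281, 86, 57]
8 | ADD | [8281, 143]
9 | PUSH 10 | [8281, 143, 10]
10 | DUP | [8281, 143, 10, 10]
11 | PUSH -56 | [8281, 143, 10, 10, -56]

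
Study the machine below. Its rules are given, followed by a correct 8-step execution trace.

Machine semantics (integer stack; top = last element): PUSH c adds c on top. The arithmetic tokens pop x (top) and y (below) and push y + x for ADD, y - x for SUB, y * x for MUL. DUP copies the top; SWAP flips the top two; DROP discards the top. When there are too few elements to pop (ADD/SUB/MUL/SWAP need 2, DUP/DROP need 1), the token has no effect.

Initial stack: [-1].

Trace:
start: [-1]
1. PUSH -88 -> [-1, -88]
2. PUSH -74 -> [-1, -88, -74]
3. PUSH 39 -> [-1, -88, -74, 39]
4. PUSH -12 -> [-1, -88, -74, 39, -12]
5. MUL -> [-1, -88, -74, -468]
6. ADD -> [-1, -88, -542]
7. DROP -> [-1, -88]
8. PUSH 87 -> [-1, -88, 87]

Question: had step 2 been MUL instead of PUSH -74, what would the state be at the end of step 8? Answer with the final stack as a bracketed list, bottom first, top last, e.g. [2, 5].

[87]

(re-executing from step 2 with the substitution; state before step 2: [-1, -88])
2. MUL -> [88]
3. PUSH 39 -> [88, 39]
4. PUSH -12 -> [88, 39, -12]
5. MUL -> [88, -468]
6. ADD -> [-380]
7. DROP -> []
8. PUSH 87 -> [87]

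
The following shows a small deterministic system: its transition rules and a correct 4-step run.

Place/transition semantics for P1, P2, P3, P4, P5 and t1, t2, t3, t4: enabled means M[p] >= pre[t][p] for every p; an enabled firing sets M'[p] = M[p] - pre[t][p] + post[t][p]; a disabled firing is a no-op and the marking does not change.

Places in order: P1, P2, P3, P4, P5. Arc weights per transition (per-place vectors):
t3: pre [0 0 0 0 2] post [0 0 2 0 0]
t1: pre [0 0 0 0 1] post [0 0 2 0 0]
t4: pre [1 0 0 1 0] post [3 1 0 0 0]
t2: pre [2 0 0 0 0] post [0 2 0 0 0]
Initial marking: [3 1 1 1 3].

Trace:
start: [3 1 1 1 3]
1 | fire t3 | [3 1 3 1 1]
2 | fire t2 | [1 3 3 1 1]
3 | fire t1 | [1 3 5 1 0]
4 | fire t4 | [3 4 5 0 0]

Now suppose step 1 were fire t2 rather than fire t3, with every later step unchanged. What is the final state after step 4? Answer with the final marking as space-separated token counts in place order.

(re-executing from step 1 with the substitution; state before step 1: [3 1 1 1 3])
1 | fire t2 | [1 3 1 1 3]
2 | fire t2 | [1 3 1 1 3]
3 | fire t1 | [1 3 3 1 2]
4 | fire t4 | [3 4 3 0 2]

3 4 3 0 2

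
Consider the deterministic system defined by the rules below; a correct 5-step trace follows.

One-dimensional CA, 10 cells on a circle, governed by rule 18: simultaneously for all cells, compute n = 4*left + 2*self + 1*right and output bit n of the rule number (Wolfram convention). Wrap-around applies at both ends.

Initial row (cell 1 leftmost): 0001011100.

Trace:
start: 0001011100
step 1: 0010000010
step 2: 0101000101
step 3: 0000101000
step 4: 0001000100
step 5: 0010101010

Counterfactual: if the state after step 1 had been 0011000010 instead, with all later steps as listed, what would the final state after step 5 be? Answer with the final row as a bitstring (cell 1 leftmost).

1010001010

state after step 1 := 0011000010
step 2: 0100100101
step 3: 0011011000
step 4: 0100000100
step 5: 1010001010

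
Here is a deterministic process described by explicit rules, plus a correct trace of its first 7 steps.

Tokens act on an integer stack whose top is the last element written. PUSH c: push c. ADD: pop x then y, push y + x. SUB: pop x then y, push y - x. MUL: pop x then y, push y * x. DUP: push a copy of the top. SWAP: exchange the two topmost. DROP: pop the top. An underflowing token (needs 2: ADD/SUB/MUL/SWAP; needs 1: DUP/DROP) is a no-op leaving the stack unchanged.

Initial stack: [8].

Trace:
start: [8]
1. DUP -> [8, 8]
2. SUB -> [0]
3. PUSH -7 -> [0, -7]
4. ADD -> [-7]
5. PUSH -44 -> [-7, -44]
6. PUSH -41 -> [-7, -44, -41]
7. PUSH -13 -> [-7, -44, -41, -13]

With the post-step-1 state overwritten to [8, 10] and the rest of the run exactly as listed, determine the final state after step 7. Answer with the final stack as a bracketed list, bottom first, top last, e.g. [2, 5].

[-9, -44, -41, -13]

state after step 1 := [8, 10]
2. SUB -> [-2]
3. PUSH -7 -> [-2, -7]
4. ADD -> [-9]
5. PUSH -44 -> [-9, -44]
6. PUSH -41 -> [-9, -44, -41]
7. PUSH -13 -> [-9, -44, -41, -13]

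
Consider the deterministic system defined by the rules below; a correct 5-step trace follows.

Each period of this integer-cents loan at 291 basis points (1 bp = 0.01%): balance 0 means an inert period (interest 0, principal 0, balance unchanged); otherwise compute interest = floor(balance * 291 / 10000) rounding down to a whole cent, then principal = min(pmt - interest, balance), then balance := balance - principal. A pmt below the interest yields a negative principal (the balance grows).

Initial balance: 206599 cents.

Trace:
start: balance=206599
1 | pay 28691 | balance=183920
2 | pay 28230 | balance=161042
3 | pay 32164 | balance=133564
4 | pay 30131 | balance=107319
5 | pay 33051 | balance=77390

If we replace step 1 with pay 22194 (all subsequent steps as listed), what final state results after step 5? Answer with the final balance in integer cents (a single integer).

84677

(re-executing from step 1 with the substitution; state before step 1: balance=206599)
1 | pay 22194 | balance=190417
2 | pay 28230 | balance=167728
3 | pay 32164 | balance=140444
4 | pay 30131 | balance=114399
5 | pay 33051 | balance=84677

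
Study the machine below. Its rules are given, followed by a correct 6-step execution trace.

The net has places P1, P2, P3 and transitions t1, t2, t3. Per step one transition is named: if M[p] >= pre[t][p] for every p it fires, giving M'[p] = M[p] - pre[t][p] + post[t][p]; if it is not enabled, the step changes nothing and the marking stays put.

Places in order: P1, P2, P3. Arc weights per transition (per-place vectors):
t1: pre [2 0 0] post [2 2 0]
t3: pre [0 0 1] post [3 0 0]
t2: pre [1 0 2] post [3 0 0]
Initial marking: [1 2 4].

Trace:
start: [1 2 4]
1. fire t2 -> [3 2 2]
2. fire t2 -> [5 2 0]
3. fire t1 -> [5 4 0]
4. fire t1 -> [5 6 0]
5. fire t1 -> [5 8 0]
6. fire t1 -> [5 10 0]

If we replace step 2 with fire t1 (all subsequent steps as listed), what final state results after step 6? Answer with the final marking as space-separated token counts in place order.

(re-executing from step 2 with the substitution; state before step 2: [3 2 2])
2. fire t1 -> [3 4 2]
3. fire t1 -> [3 6 2]
4. fire t1 -> [3 8 2]
5. fire t1 -> [3 10 2]
6. fire t1 -> [3 12 2]

3 12 2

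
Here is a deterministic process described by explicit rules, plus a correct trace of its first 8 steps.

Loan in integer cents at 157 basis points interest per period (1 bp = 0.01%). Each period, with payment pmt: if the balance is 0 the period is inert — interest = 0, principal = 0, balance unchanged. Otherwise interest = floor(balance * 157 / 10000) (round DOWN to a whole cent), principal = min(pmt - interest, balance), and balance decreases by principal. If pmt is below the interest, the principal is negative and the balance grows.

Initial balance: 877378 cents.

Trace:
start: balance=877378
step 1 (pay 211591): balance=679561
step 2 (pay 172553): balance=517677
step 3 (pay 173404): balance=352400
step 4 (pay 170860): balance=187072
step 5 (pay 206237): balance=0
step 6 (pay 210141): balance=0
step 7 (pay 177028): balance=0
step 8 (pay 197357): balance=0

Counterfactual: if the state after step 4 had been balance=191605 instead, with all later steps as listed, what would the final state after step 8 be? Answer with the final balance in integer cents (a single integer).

state after step 4 := balance=191605
step 5 (pay 206237): balance=0
step 6 (pay 210141): balance=0
step 7 (pay 177028): balance=0
step 8 (pay 197357): balance=0

0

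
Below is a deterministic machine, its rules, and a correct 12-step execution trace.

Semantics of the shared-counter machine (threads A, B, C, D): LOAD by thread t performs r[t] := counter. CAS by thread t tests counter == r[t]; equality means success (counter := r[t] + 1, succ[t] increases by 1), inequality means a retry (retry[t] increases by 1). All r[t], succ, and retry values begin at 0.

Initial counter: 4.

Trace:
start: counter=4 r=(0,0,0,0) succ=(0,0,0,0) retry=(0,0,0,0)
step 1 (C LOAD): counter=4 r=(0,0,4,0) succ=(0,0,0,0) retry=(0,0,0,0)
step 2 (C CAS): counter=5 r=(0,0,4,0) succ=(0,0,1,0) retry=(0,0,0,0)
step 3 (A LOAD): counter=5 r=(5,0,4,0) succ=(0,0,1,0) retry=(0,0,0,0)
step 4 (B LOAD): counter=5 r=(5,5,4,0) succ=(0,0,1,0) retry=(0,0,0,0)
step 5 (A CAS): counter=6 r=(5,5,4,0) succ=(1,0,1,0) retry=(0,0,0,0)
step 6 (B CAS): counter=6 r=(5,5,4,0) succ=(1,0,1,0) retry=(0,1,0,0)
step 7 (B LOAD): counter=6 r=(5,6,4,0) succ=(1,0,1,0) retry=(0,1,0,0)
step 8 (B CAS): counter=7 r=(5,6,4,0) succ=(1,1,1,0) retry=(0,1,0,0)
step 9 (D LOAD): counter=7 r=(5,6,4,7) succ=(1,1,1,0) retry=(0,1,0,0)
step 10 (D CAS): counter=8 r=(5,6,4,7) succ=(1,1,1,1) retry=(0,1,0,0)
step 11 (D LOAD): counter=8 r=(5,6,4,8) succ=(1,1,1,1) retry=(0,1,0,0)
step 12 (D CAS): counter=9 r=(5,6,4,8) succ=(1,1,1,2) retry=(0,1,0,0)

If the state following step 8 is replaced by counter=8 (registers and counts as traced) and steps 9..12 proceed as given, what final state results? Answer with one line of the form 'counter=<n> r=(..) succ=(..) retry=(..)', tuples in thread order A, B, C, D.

counter=10 r=(5,6,4,9) succ=(1,1,1,2) retry=(0,1,0,0)

state after step 8 := counter=8 r=(5,6,4,0) succ=(1,1,1,0) retry=(0,1,0,0)
step 9 (D LOAD): counter=8 r=(5,6,4,8) succ=(1,1,1,0) retry=(0,1,0,0)
step 10 (D CAS): counter=9 r=(5,6,4,8) succ=(1,1,1,1) retry=(0,1,0,0)
step 11 (D LOAD): counter=9 r=(5,6,4,9) succ=(1,1,1,1) retry=(0,1,0,0)
step 12 (D CAS): counter=10 r=(5,6,4,9) succ=(1,1,1,2) retry=(0,1,0,0)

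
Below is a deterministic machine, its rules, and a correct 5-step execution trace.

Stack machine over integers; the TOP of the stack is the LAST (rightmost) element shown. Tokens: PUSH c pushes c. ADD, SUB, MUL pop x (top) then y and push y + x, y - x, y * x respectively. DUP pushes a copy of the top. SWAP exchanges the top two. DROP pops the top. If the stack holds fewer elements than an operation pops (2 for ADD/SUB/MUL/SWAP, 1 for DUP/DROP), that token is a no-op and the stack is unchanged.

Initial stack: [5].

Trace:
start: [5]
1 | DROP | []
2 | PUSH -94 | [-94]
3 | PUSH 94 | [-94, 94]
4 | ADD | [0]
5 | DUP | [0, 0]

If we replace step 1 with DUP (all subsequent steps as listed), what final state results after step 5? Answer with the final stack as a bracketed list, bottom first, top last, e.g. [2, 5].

(re-executing from step 1 with the substitution; state before step 1: [5])
1 | DUP | [5, 5]
2 | PUSH -94 | [5, 5, -94]
3 | PUSH 94 | [5, 5, -94, 94]
4 | ADD | [5, 5, 0]
5 | DUP | [5, 5, 0, 0]

[5, 5, 0, 0]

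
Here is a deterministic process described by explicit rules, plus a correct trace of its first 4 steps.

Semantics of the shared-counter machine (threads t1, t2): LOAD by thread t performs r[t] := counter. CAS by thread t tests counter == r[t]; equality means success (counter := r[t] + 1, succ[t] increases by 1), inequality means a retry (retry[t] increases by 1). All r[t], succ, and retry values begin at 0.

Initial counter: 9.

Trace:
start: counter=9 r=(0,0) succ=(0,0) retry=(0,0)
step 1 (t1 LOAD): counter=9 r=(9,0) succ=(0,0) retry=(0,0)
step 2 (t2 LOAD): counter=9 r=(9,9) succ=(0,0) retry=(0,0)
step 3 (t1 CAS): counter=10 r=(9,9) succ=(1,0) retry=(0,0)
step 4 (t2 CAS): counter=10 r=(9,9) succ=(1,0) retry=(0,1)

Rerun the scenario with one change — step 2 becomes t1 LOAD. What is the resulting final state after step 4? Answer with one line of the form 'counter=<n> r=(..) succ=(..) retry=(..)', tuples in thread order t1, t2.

counter=10 r=(9,0) succ=(1,0) retry=(0,1)

(re-executing from step 2 with the substitution; state before step 2: counter=9 r=(9,0) succ=(0,0) retry=(0,0))
step 2 (t1 LOAD): counter=9 r=(9,0) succ=(0,0) retry=(0,0)
step 3 (t1 CAS): counter=10 r=(9,0) succ=(1,0) retry=(0,0)
step 4 (t2 CAS): counter=10 r=(9,0) succ=(1,0) retry=(0,1)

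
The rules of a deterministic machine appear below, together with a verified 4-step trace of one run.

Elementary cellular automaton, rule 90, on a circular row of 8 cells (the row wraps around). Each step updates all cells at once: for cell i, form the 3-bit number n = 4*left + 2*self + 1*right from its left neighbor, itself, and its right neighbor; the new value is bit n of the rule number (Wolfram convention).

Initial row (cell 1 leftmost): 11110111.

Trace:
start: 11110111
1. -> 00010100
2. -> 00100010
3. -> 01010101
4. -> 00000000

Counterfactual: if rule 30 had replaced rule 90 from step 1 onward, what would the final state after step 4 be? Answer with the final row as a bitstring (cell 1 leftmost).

10110111

(re-executing steps 1..4 under rule 30; state before step 1: 11110111)
1. -> 00000100
2. -> 00001110
3. -> 00011001
4. -> 10110111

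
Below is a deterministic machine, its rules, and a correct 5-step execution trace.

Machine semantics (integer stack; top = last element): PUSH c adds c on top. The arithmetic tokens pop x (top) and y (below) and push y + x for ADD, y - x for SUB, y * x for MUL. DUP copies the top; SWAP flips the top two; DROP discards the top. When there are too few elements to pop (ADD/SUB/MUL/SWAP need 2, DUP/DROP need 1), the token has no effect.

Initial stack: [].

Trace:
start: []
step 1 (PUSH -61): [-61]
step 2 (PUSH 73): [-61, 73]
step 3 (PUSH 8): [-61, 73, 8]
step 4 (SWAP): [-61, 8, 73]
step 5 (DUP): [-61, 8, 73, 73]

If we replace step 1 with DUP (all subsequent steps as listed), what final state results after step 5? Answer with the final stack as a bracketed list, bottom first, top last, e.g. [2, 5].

[8, 73, 73]

(re-executing from step 1 with the substitution; state before step 1: [])
step 1 (DUP): []
step 2 (PUSH 73): [73]
step 3 (PUSH 8): [73, 8]
step 4 (SWAP): [8, 73]
step 5 (DUP): [8, 73, 73]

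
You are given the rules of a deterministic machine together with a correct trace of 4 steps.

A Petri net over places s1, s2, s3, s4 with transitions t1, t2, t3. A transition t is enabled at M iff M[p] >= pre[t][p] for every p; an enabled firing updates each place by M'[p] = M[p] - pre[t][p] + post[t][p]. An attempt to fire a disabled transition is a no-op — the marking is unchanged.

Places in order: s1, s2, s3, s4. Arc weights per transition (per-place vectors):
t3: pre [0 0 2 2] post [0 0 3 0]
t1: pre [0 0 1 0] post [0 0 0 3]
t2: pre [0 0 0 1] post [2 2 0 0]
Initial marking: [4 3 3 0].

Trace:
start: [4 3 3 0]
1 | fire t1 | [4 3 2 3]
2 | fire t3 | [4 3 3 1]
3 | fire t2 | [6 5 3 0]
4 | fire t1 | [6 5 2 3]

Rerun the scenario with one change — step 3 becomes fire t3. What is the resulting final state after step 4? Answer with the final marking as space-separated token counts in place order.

4 3 2 4

(re-executing from step 3 with the substitution; state before step 3: [4 3 3 1])
3 | fire t3 | [4 3 3 1]
4 | fire t1 | [4 3 2 4]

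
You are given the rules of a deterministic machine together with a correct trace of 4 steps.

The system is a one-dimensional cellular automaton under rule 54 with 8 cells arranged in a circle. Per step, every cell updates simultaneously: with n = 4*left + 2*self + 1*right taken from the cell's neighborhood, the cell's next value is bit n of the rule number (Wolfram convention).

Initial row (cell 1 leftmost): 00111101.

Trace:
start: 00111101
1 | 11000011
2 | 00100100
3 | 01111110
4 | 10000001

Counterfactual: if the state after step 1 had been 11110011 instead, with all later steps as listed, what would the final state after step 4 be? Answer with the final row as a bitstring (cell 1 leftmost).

00111111

state after step 1 := 11110011
2 | 00001100
3 | 00010010
4 | 00111111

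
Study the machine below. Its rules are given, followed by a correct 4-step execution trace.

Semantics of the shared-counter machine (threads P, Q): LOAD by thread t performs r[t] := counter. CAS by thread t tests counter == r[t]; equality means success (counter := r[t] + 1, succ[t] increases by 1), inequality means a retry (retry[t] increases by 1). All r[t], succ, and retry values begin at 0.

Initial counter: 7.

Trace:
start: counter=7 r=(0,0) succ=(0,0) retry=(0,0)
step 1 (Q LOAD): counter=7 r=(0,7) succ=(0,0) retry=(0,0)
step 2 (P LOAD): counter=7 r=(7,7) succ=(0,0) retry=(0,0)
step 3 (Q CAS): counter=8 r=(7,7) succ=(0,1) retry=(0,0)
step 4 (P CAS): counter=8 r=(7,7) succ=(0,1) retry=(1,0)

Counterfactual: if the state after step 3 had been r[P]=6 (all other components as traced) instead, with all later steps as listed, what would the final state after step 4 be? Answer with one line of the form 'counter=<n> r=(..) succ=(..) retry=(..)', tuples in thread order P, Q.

state after step 3 := counter=8 r=(6,7) succ=(0,1) retry=(0,0)
step 4 (P CAS): counter=8 r=(6,7) succ=(0,1) retry=(1,0)

counter=8 r=(6,7) succ=(0,1) retry=(1,0)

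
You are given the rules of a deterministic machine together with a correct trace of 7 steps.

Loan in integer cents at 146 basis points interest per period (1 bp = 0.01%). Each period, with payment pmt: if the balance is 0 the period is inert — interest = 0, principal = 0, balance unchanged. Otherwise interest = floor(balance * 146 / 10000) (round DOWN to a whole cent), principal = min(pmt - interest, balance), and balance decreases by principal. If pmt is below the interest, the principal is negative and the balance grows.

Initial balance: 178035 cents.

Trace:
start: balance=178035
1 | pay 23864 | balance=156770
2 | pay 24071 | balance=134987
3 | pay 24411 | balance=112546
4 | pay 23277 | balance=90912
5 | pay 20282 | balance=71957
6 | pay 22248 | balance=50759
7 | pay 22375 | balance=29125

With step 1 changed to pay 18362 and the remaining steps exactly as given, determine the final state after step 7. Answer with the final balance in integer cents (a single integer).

(re-executing from step 1 with the substitution; state before step 1: balance=178035)
1 | pay 18362 | balance=162272
2 | pay 24071 | balance=140570
3 | pay 24411 | balance=118211
4 | pay 23277 | balance=96659
5 | pay 20282 | balance=77788
6 | pay 22248 | balance=56675
7 | pay 22375 | balance=35127

35127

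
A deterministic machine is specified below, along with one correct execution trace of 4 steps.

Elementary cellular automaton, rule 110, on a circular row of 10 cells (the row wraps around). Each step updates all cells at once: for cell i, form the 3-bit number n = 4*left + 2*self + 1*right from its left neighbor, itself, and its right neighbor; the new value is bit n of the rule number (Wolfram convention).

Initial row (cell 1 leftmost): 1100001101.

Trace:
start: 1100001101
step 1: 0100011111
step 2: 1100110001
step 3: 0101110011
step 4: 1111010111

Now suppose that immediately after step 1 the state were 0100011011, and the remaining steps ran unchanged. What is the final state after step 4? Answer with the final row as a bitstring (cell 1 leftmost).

1111100000

state after step 1 := 0100011011
step 2: 1100111111
step 3: 0101100000
step 4: 1111100000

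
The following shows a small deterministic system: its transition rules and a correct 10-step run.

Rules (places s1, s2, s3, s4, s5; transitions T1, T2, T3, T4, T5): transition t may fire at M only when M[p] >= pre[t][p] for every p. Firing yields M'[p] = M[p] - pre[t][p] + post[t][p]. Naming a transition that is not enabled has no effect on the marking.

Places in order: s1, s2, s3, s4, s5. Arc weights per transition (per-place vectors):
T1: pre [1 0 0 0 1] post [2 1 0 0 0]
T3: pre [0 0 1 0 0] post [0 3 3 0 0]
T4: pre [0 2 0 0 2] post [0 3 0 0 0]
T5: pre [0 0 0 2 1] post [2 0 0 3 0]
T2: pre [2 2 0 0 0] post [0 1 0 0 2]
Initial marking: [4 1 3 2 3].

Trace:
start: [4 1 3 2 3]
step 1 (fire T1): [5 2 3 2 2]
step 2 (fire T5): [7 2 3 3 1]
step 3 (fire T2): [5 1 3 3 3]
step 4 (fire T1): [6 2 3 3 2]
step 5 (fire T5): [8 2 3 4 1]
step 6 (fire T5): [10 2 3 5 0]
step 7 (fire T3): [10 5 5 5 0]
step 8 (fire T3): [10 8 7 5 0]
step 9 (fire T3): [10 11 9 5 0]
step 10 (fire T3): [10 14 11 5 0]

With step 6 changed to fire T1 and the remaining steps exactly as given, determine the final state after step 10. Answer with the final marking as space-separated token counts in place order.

9 15 11 4 0

(re-executing from step 6 with the substitution; state before step 6: [8 2 3 4 1])
step 6 (fire T1): [9 3 3 4 0]
step 7 (fire T3): [9 6 5 4 0]
step 8 (fire T3): [9 9 7 4 0]
step 9 (fire T3): [9 12 9 4 0]
step 10 (fire T3): [9 15 11 4 0]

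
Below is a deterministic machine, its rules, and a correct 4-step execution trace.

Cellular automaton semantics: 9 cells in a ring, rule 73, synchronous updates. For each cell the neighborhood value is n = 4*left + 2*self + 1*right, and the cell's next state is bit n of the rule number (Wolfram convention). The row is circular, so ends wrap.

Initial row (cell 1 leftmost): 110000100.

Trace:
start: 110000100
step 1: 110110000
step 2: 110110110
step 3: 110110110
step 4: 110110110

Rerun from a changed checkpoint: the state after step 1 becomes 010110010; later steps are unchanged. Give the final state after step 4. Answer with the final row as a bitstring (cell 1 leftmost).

010110100

state after step 1 := 010110010
step 2: 000110000
step 3: 110110111
step 4: 010110100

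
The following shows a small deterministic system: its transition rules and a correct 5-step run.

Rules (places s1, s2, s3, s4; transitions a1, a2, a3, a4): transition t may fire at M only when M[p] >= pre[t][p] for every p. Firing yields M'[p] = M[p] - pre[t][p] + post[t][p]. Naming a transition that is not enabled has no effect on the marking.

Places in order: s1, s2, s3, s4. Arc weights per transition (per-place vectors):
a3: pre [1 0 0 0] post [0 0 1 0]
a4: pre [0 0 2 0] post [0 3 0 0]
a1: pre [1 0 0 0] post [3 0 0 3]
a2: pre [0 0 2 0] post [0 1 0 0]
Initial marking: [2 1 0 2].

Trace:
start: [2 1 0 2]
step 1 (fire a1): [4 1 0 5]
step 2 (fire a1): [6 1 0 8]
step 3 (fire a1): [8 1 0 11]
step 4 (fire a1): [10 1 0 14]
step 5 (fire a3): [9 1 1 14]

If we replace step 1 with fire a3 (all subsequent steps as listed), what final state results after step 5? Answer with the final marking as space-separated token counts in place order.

6 1 2 11

(re-executing from step 1 with the substitution; state before step 1: [2 1 0 2])
step 1 (fire a3): [1 1 1 2]
step 2 (fire a1): [3 1 1 5]
step 3 (fire a1): [5 1 1 8]
step 4 (fire a1): [7 1 1 11]
step 5 (fire a3): [6 1 2 11]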